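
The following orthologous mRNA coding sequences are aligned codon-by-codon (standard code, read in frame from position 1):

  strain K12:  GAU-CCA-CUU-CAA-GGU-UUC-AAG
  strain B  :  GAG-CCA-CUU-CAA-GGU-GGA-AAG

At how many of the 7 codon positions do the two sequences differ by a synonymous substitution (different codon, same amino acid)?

Codon 1: GAU Asp / GAG Glu — nonsynonymous.
Codon 2: CCA Pro / CCA Pro — identical.
Codon 3: CUU Leu / CUU Leu — identical.
Codon 4: CAA Gln / CAA Gln — identical.
Codon 5: GGU Gly / GGU Gly — identical.
Codon 6: UUC Phe / GGA Gly — nonsynonymous.
Codon 7: AAG Lys / AAG Lys — identical.
Synonymous differences: 0.

0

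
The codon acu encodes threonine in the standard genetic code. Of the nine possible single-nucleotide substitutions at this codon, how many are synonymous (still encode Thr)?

Position 1: none → 0 synonymous.
Position 2: none → 0 synonymous.
Position 3: ACC, ACA, ACG → 3 synonymous.
Total: 0 + 0 + 3 = 3.

3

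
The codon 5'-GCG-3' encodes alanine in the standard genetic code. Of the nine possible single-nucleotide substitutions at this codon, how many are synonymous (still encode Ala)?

3

Position 1: none → 0 synonymous.
Position 2: none → 0 synonymous.
Position 3: GCT, GCC, GCA → 3 synonymous.
Total: 0 + 0 + 3 = 3.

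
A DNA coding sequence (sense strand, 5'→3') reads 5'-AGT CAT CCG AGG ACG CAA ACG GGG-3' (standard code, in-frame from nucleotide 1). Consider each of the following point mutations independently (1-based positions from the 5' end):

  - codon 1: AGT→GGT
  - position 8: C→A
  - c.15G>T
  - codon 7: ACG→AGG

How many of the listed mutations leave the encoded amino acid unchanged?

1

Codon 1: AGT (Ser) → GGT (Gly) — missense.
Codon 3: CCG (Pro) → CAG (Gln) — missense.
Codon 5: ACG (Thr) → ACT (Thr) — synonymous.
Codon 7: ACG (Thr) → AGG (Arg) — missense.
Synonymous: 1 of 4.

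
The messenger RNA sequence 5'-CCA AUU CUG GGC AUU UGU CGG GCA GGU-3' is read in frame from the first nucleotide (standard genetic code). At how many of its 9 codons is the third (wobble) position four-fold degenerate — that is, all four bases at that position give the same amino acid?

6

Codon 1 CCA (Pro): third position 4-fold.
Codon 2 AUU (Ile): third position 3-fold.
Codon 3 CUG (Leu): third position 4-fold.
Codon 4 GGC (Gly): third position 4-fold.
Codon 5 AUU (Ile): third position 3-fold.
Codon 6 UGU (Cys): third position 2-fold.
Codon 7 CGG (Arg): third position 4-fold.
Codon 8 GCA (Ala): third position 4-fold.
Codon 9 GGU (Gly): third position 4-fold.
Four-fold degenerate third positions: 6.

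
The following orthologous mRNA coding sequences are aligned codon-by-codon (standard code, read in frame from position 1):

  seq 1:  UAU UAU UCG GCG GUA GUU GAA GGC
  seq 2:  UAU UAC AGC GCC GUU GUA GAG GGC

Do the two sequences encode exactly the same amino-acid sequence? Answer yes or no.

yes

Codon 1: UAU Tyr / UAU Tyr — identical.
Codon 2: UAU Tyr / UAC Tyr — synonymous.
Codon 3: UCG Ser / AGC Ser — synonymous.
Codon 4: GCG Ala / GCC Ala — synonymous.
Codon 5: GUA Val / GUU Val — synonymous.
Codon 6: GUU Val / GUA Val — synonymous.
Codon 7: GAA Glu / GAG Glu — synonymous.
Codon 8: GGC Gly / GGC Gly — identical.
Nonsynonymous differences: 0 → same protein.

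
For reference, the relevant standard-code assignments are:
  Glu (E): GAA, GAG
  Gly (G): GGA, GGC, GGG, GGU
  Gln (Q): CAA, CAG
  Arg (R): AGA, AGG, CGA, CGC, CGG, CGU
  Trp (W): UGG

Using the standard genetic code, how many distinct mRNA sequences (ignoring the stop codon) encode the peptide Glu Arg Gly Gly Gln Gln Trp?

Glu: 2 codons.
Arg: 6 codons.
Gly: 4 codons.
Gly: 4 codons.
Gln: 2 codons.
Gln: 2 codons.
Trp: 1 codon.
2 × 6 × 4 × 4 × 2 × 2 × 1 = 768.

768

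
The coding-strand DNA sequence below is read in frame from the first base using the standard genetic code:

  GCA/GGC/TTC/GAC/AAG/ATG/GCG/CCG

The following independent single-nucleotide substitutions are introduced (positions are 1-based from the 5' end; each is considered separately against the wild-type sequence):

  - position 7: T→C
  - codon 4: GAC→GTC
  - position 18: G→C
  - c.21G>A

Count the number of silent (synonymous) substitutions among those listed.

Codon 3: TTC (Phe) → CTC (Leu) — missense.
Codon 4: GAC (Asp) → GTC (Val) — missense.
Codon 6: ATG (Met) → ATC (Ile) — missense.
Codon 7: GCG (Ala) → GCA (Ala) — synonymous.
Synonymous: 1 of 4.

1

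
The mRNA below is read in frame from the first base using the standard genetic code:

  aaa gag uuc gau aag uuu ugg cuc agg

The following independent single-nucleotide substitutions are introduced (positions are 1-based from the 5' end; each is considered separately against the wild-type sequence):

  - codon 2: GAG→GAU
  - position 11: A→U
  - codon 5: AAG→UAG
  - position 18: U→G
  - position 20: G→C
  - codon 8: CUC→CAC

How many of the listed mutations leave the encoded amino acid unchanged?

0

Codon 2: GAG (Glu) → GAU (Asp) — missense.
Codon 4: GAU (Asp) → GUU (Val) — missense.
Codon 5: AAG (Lys) → UAG (Stop) — nonsense.
Codon 6: UUU (Phe) → UUG (Leu) — missense.
Codon 7: UGG (Trp) → UCG (Ser) — missense.
Codon 8: CUC (Leu) → CAC (His) — missense.
Synonymous: 0 of 6.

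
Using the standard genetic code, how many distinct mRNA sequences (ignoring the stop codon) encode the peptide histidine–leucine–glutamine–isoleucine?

His: 2 codons.
Leu: 6 codons.
Gln: 2 codons.
Ile: 3 codons.
2 × 6 × 2 × 3 = 72.

72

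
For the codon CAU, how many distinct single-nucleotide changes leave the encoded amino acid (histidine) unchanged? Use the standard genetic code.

Position 1: none → 0 synonymous.
Position 2: none → 0 synonymous.
Position 3: CAC → 1 synonymous.
Total: 0 + 0 + 1 = 1.

1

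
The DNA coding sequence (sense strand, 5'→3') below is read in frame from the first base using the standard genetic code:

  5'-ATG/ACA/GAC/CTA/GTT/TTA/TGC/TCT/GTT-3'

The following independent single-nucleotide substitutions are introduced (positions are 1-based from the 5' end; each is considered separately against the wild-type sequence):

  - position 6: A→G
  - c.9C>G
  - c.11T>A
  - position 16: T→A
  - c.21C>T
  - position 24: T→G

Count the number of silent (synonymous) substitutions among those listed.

Codon 2: ACA (Thr) → ACG (Thr) — synonymous.
Codon 3: GAC (Asp) → GAG (Glu) — missense.
Codon 4: CTA (Leu) → CAA (Gln) — missense.
Codon 6: TTA (Leu) → ATA (Ile) — missense.
Codon 7: TGC (Cys) → TGT (Cys) — synonymous.
Codon 8: TCT (Ser) → TCG (Ser) — synonymous.
Synonymous: 3 of 6.

3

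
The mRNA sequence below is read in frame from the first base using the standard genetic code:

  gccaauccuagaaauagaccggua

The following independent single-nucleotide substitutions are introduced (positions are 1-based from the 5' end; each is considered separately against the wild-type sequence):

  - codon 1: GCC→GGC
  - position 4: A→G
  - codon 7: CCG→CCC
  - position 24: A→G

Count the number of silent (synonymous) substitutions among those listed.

2

Codon 1: GCC (Ala) → GGC (Gly) — missense.
Codon 2: AAU (Asn) → GAU (Asp) — missense.
Codon 7: CCG (Pro) → CCC (Pro) — synonymous.
Codon 8: GUA (Val) → GUG (Val) — synonymous.
Synonymous: 2 of 4.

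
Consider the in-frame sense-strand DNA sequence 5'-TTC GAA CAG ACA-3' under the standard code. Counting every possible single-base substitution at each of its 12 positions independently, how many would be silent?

Codon 1 (TTC, Phe): 1 synonymous substitution.
Codon 2 (GAA, Glu): 1 synonymous substitution.
Codon 3 (CAG, Gln): 1 synonymous substitution.
Codon 4 (ACA, Thr): 3 synonymous substitutions.
Total: 1 + 1 + 1 + 3 = 6.

6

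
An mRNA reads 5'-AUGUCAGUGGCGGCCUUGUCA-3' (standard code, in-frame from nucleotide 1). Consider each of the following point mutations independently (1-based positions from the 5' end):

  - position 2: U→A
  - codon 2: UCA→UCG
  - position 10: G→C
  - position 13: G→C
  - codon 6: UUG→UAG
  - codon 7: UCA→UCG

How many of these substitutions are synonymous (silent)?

Codon 1: AUG (Met) → AAG (Lys) — missense.
Codon 2: UCA (Ser) → UCG (Ser) — synonymous.
Codon 4: GCG (Ala) → CCG (Pro) — missense.
Codon 5: GCC (Ala) → CCC (Pro) — missense.
Codon 6: UUG (Leu) → UAG (Stop) — nonsense.
Codon 7: UCA (Ser) → UCG (Ser) — synonymous.
Synonymous: 2 of 6.

2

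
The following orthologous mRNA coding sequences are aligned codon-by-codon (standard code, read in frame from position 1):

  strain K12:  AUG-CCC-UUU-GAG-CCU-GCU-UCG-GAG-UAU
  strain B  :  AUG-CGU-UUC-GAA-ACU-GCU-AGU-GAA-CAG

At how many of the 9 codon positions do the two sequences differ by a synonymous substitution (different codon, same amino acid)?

Codon 1: AUG Met / AUG Met — identical.
Codon 2: CCC Pro / CGU Arg — nonsynonymous.
Codon 3: UUU Phe / UUC Phe — synonymous.
Codon 4: GAG Glu / GAA Glu — synonymous.
Codon 5: CCU Pro / ACU Thr — nonsynonymous.
Codon 6: GCU Ala / GCU Ala — identical.
Codon 7: UCG Ser / AGU Ser — synonymous.
Codon 8: GAG Glu / GAA Glu — synonymous.
Codon 9: UAU Tyr / CAG Gln — nonsynonymous.
Synonymous differences: 4.

4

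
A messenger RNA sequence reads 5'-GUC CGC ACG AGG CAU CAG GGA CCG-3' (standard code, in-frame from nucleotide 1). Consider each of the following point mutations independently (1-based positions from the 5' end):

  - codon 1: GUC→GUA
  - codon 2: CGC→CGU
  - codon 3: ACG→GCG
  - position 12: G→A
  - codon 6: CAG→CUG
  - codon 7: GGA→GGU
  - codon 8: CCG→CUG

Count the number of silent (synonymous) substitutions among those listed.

Codon 1: GUC (Val) → GUA (Val) — synonymous.
Codon 2: CGC (Arg) → CGU (Arg) — synonymous.
Codon 3: ACG (Thr) → GCG (Ala) — missense.
Codon 4: AGG (Arg) → AGA (Arg) — synonymous.
Codon 6: CAG (Gln) → CUG (Leu) — missense.
Codon 7: GGA (Gly) → GGU (Gly) — synonymous.
Codon 8: CCG (Pro) → CUG (Leu) — missense.
Synonymous: 4 of 7.

4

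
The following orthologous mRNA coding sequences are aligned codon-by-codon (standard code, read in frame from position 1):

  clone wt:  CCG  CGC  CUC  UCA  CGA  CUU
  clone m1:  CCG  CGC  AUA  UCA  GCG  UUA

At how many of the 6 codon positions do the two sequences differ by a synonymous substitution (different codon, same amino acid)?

1

Codon 1: CCG Pro / CCG Pro — identical.
Codon 2: CGC Arg / CGC Arg — identical.
Codon 3: CUC Leu / AUA Ile — nonsynonymous.
Codon 4: UCA Ser / UCA Ser — identical.
Codon 5: CGA Arg / GCG Ala — nonsynonymous.
Codon 6: CUU Leu / UUA Leu — synonymous.
Synonymous differences: 1.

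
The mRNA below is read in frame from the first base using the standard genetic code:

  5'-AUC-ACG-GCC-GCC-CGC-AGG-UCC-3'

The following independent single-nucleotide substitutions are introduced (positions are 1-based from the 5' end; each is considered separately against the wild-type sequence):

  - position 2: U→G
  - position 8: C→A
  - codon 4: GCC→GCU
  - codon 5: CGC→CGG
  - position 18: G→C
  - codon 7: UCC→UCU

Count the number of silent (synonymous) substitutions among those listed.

3

Codon 1: AUC (Ile) → AGC (Ser) — missense.
Codon 3: GCC (Ala) → GAC (Asp) — missense.
Codon 4: GCC (Ala) → GCU (Ala) — synonymous.
Codon 5: CGC (Arg) → CGG (Arg) — synonymous.
Codon 6: AGG (Arg) → AGC (Ser) — missense.
Codon 7: UCC (Ser) → UCU (Ser) — synonymous.
Synonymous: 3 of 6.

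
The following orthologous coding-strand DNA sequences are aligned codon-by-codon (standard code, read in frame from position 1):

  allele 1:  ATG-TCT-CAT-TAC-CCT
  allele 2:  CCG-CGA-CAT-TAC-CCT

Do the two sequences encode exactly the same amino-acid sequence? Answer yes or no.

no

Codon 1: ATG Met / CCG Pro — nonsynonymous.
Codon 2: TCT Ser / CGA Arg — nonsynonymous.
Codon 3: CAT His / CAT His — identical.
Codon 4: TAC Tyr / TAC Tyr — identical.
Codon 5: CCT Pro / CCT Pro — identical.
Nonsynonymous differences: 2 → different protein.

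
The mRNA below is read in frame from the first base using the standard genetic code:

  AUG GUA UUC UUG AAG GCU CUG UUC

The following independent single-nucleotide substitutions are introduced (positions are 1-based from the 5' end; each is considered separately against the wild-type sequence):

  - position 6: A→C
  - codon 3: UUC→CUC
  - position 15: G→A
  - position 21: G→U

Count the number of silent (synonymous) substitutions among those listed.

Codon 2: GUA (Val) → GUC (Val) — synonymous.
Codon 3: UUC (Phe) → CUC (Leu) — missense.
Codon 5: AAG (Lys) → AAA (Lys) — synonymous.
Codon 7: CUG (Leu) → CUU (Leu) — synonymous.
Synonymous: 3 of 4.

3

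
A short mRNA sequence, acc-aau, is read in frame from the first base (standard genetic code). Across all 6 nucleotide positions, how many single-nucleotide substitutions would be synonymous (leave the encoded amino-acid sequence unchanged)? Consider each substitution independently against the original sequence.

4

Codon 1 (ACC, Thr): 3 synonymous substitutions.
Codon 2 (AAU, Asn): 1 synonymous substitution.
Total: 3 + 1 = 4.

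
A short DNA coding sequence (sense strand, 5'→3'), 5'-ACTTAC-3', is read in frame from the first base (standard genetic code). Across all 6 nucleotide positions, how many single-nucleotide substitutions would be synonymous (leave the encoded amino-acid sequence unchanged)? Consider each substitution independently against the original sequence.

4

Codon 1 (ACT, Thr): 3 synonymous substitutions.
Codon 2 (TAC, Tyr): 1 synonymous substitution.
Total: 3 + 1 = 4.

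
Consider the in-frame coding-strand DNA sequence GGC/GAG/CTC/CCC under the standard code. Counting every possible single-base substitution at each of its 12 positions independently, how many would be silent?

10

Codon 1 (GGC, Gly): 3 synonymous substitutions.
Codon 2 (GAG, Glu): 1 synonymous substitution.
Codon 3 (CTC, Leu): 3 synonymous substitutions.
Codon 4 (CCC, Pro): 3 synonymous substitutions.
Total: 3 + 1 + 3 + 3 = 10.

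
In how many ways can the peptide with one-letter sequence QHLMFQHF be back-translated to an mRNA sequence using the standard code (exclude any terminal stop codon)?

Gln: 2 codons.
His: 2 codons.
Leu: 6 codons.
Met: 1 codon.
Phe: 2 codons.
Gln: 2 codons.
His: 2 codons.
Phe: 2 codons.
2 × 2 × 6 × 1 × 2 × 2 × 2 × 2 = 384.

384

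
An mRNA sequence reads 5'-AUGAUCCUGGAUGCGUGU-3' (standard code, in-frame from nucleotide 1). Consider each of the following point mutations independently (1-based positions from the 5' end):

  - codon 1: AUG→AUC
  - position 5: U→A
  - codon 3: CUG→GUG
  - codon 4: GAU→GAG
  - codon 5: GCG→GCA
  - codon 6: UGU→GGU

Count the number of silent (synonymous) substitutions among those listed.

1

Codon 1: AUG (Met) → AUC (Ile) — missense.
Codon 2: AUC (Ile) → AAC (Asn) — missense.
Codon 3: CUG (Leu) → GUG (Val) — missense.
Codon 4: GAU (Asp) → GAG (Glu) — missense.
Codon 5: GCG (Ala) → GCA (Ala) — synonymous.
Codon 6: UGU (Cys) → GGU (Gly) — missense.
Synonymous: 1 of 6.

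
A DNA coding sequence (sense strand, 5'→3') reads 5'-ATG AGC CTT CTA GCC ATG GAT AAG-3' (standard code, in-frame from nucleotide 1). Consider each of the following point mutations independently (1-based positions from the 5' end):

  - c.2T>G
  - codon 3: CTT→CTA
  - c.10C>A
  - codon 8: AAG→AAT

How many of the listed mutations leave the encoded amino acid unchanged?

Codon 1: ATG (Met) → AGG (Arg) — missense.
Codon 3: CTT (Leu) → CTA (Leu) — synonymous.
Codon 4: CTA (Leu) → ATA (Ile) — missense.
Codon 8: AAG (Lys) → AAT (Asn) — missense.
Synonymous: 1 of 4.

1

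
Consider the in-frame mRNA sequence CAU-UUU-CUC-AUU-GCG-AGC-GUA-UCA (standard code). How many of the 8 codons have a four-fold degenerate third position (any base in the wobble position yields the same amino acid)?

Codon 1 CAU (His): third position 2-fold.
Codon 2 UUU (Phe): third position 2-fold.
Codon 3 CUC (Leu): third position 4-fold.
Codon 4 AUU (Ile): third position 3-fold.
Codon 5 GCG (Ala): third position 4-fold.
Codon 6 AGC (Ser): third position 2-fold.
Codon 7 GUA (Val): third position 4-fold.
Codon 8 UCA (Ser): third position 4-fold.
Four-fold degenerate third positions: 4.

4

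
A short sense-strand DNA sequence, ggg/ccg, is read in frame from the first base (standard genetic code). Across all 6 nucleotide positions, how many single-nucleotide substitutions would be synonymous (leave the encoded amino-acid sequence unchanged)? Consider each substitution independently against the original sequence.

6

Codon 1 (GGG, Gly): 3 synonymous substitutions.
Codon 2 (CCG, Pro): 3 synonymous substitutions.
Total: 3 + 3 = 6.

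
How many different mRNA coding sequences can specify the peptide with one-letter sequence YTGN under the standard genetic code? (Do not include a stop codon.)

64

Tyr: 2 codons.
Thr: 4 codons.
Gly: 4 codons.
Asn: 2 codons.
2 × 4 × 4 × 2 = 64.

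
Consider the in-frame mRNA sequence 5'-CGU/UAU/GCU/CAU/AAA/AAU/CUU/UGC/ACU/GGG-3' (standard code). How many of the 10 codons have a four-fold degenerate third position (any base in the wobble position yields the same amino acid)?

5

Codon 1 CGU (Arg): third position 4-fold.
Codon 2 UAU (Tyr): third position 2-fold.
Codon 3 GCU (Ala): third position 4-fold.
Codon 4 CAU (His): third position 2-fold.
Codon 5 AAA (Lys): third position 2-fold.
Codon 6 AAU (Asn): third position 2-fold.
Codon 7 CUU (Leu): third position 4-fold.
Codon 8 UGC (Cys): third position 2-fold.
Codon 9 ACU (Thr): third position 4-fold.
Codon 10 GGG (Gly): third position 4-fold.
Four-fold degenerate third positions: 5.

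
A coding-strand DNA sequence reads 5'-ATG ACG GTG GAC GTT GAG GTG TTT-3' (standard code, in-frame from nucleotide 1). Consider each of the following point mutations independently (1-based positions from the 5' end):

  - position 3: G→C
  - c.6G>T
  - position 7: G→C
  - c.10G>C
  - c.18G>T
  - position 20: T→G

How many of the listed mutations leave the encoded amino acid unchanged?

1

Codon 1: ATG (Met) → ATC (Ile) — missense.
Codon 2: ACG (Thr) → ACT (Thr) — synonymous.
Codon 3: GTG (Val) → CTG (Leu) — missense.
Codon 4: GAC (Asp) → CAC (His) — missense.
Codon 6: GAG (Glu) → GAT (Asp) — missense.
Codon 7: GTG (Val) → GGG (Gly) — missense.
Synonymous: 1 of 6.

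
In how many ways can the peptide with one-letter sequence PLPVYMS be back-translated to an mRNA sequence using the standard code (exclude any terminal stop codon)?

Pro: 4 codons.
Leu: 6 codons.
Pro: 4 codons.
Val: 4 codons.
Tyr: 2 codons.
Met: 1 codon.
Ser: 6 codons.
4 × 6 × 4 × 4 × 2 × 1 × 6 = 4608.

4608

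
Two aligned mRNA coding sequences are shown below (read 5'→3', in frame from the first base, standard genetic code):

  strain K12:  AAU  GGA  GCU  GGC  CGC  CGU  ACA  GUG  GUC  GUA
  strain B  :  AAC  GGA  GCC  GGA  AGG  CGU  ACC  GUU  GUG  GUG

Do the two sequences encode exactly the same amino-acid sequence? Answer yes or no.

yes

Codon 1: AAU Asn / AAC Asn — synonymous.
Codon 2: GGA Gly / GGA Gly — identical.
Codon 3: GCU Ala / GCC Ala — synonymous.
Codon 4: GGC Gly / GGA Gly — synonymous.
Codon 5: CGC Arg / AGG Arg — synonymous.
Codon 6: CGU Arg / CGU Arg — identical.
Codon 7: ACA Thr / ACC Thr — synonymous.
Codon 8: GUG Val / GUU Val — synonymous.
Codon 9: GUC Val / GUG Val — synonymous.
Codon 10: GUA Val / GUG Val — synonymous.
Nonsynonymous differences: 0 → same protein.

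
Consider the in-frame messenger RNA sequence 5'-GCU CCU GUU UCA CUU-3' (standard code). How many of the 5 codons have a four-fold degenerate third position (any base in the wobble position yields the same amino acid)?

5

Codon 1 GCU (Ala): third position 4-fold.
Codon 2 CCU (Pro): third position 4-fold.
Codon 3 GUU (Val): third position 4-fold.
Codon 4 UCA (Ser): third position 4-fold.
Codon 5 CUU (Leu): third position 4-fold.
Four-fold degenerate third positions: 5.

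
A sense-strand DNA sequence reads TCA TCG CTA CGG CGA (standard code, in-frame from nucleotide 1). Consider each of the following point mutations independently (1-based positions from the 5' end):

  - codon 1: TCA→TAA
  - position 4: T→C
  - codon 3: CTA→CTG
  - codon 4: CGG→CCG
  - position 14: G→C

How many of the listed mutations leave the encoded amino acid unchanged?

Codon 1: TCA (Ser) → TAA (Stop) — nonsense.
Codon 2: TCG (Ser) → CCG (Pro) — missense.
Codon 3: CTA (Leu) → CTG (Leu) — synonymous.
Codon 4: CGG (Arg) → CCG (Pro) — missense.
Codon 5: CGA (Arg) → CCA (Pro) — missense.
Synonymous: 1 of 5.

1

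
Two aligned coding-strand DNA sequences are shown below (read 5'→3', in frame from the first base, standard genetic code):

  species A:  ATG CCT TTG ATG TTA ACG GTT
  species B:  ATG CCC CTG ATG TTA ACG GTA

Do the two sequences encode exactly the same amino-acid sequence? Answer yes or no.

Codon 1: ATG Met / ATG Met — identical.
Codon 2: CCT Pro / CCC Pro — synonymous.
Codon 3: TTG Leu / CTG Leu — synonymous.
Codon 4: ATG Met / ATG Met — identical.
Codon 5: TTA Leu / TTA Leu — identical.
Codon 6: ACG Thr / ACG Thr — identical.
Codon 7: GTT Val / GTA Val — synonymous.
Nonsynonymous differences: 0 → same protein.

yes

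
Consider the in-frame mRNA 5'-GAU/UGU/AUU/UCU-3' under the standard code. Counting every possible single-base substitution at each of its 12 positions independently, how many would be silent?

Codon 1 (GAU, Asp): 1 synonymous substitution.
Codon 2 (UGU, Cys): 1 synonymous substitution.
Codon 3 (AUU, Ile): 2 synonymous substitutions.
Codon 4 (UCU, Ser): 3 synonymous substitutions.
Total: 1 + 1 + 2 + 3 = 7.

7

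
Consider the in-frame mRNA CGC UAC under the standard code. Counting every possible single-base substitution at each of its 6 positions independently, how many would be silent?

4

Codon 1 (CGC, Arg): 3 synonymous substitutions.
Codon 2 (UAC, Tyr): 1 synonymous substitution.
Total: 3 + 1 = 4.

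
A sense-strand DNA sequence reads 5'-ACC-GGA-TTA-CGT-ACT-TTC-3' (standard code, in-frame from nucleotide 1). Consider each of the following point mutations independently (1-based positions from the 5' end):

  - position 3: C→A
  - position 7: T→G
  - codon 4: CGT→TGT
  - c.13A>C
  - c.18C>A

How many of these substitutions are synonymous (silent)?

1

Codon 1: ACC (Thr) → ACA (Thr) — synonymous.
Codon 3: TTA (Leu) → GTA (Val) — missense.
Codon 4: CGT (Arg) → TGT (Cys) — missense.
Codon 5: ACT (Thr) → CCT (Pro) — missense.
Codon 6: TTC (Phe) → TTA (Leu) — missense.
Synonymous: 1 of 5.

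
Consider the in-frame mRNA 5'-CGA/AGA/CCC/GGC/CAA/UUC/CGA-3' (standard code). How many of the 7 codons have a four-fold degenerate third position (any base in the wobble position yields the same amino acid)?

4

Codon 1 CGA (Arg): third position 4-fold.
Codon 2 AGA (Arg): third position 2-fold.
Codon 3 CCC (Pro): third position 4-fold.
Codon 4 GGC (Gly): third position 4-fold.
Codon 5 CAA (Gln): third position 2-fold.
Codon 6 UUC (Phe): third position 2-fold.
Codon 7 CGA (Arg): third position 4-fold.
Four-fold degenerate third positions: 4.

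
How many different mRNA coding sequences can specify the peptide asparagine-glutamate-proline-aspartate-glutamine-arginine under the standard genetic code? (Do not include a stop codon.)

384

Asn: 2 codons.
Glu: 2 codons.
Pro: 4 codons.
Asp: 2 codons.
Gln: 2 codons.
Arg: 6 codons.
2 × 2 × 4 × 2 × 2 × 6 = 384.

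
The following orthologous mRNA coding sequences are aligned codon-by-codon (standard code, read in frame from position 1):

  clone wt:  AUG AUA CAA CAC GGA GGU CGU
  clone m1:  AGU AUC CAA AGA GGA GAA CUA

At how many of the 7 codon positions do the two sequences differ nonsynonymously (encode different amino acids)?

Codon 1: AUG Met / AGU Ser — nonsynonymous.
Codon 2: AUA Ile / AUC Ile — synonymous.
Codon 3: CAA Gln / CAA Gln — identical.
Codon 4: CAC His / AGA Arg — nonsynonymous.
Codon 5: GGA Gly / GGA Gly — identical.
Codon 6: GGU Gly / GAA Glu — nonsynonymous.
Codon 7: CGU Arg / CUA Leu — nonsynonymous.
Nonsynonymous differences: 4.

4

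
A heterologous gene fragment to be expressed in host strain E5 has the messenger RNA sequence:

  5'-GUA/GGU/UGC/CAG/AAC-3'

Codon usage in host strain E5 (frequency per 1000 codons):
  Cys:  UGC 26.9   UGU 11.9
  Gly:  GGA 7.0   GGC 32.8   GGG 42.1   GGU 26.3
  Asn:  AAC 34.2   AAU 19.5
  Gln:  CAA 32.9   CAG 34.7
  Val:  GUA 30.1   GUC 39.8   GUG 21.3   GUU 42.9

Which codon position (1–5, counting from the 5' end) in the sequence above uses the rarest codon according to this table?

2

Codon 1 GUA (Val): 30.1 per 1000.
Codon 2 GGU (Gly): 26.3 per 1000.
Codon 3 UGC (Cys): 26.9 per 1000.
Codon 4 CAG (Gln): 34.7 per 1000.
Codon 5 AAC (Asn): 34.2 per 1000.
Lowest frequency is 26.3 at codon 2.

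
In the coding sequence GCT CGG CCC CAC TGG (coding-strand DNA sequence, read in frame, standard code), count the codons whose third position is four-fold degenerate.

Codon 1 GCT (Ala): third position 4-fold.
Codon 2 CGG (Arg): third position 4-fold.
Codon 3 CCC (Pro): third position 4-fold.
Codon 4 CAC (His): third position 2-fold.
Codon 5 TGG (Trp): third position 1-fold.
Four-fold degenerate third positions: 3.

3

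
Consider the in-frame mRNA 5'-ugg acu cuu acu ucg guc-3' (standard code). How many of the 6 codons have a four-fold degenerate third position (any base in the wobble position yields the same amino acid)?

Codon 1 UGG (Trp): third position 1-fold.
Codon 2 ACU (Thr): third position 4-fold.
Codon 3 CUU (Leu): third position 4-fold.
Codon 4 ACU (Thr): third position 4-fold.
Codon 5 UCG (Ser): third position 4-fold.
Codon 6 GUC (Val): third position 4-fold.
Four-fold degenerate third positions: 5.

5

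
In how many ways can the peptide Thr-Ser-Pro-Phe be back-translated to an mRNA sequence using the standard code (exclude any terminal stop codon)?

192

Thr: 4 codons.
Ser: 6 codons.
Pro: 4 codons.
Phe: 2 codons.
4 × 6 × 4 × 2 = 192.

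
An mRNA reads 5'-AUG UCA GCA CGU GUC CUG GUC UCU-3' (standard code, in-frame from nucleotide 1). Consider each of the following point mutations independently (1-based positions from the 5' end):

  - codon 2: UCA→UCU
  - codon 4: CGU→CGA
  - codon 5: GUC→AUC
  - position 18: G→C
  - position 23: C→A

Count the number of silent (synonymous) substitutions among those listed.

3

Codon 2: UCA (Ser) → UCU (Ser) — synonymous.
Codon 4: CGU (Arg) → CGA (Arg) — synonymous.
Codon 5: GUC (Val) → AUC (Ile) — missense.
Codon 6: CUG (Leu) → CUC (Leu) — synonymous.
Codon 8: UCU (Ser) → UAU (Tyr) — missense.
Synonymous: 3 of 5.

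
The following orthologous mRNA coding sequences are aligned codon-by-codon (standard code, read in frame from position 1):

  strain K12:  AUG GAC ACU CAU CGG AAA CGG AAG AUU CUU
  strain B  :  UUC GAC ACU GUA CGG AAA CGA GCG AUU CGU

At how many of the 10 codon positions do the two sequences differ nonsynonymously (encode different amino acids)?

4

Codon 1: AUG Met / UUC Phe — nonsynonymous.
Codon 2: GAC Asp / GAC Asp — identical.
Codon 3: ACU Thr / ACU Thr — identical.
Codon 4: CAU His / GUA Val — nonsynonymous.
Codon 5: CGG Arg / CGG Arg — identical.
Codon 6: AAA Lys / AAA Lys — identical.
Codon 7: CGG Arg / CGA Arg — synonymous.
Codon 8: AAG Lys / GCG Ala — nonsynonymous.
Codon 9: AUU Ile / AUU Ile — identical.
Codon 10: CUU Leu / CGU Arg — nonsynonymous.
Nonsynonymous differences: 4.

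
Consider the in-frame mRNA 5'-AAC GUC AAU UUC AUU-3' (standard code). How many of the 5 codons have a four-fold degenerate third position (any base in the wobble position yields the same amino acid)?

Codon 1 AAC (Asn): third position 2-fold.
Codon 2 GUC (Val): third position 4-fold.
Codon 3 AAU (Asn): third position 2-fold.
Codon 4 UUC (Phe): third position 2-fold.
Codon 5 AUU (Ile): third position 3-fold.
Four-fold degenerate third positions: 1.

1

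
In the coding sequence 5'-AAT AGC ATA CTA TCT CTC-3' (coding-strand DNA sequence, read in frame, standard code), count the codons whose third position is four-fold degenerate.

3

Codon 1 AAT (Asn): third position 2-fold.
Codon 2 AGC (Ser): third position 2-fold.
Codon 3 ATA (Ile): third position 3-fold.
Codon 4 CTA (Leu): third position 4-fold.
Codon 5 TCT (Ser): third position 4-fold.
Codon 6 CTC (Leu): third position 4-fold.
Four-fold degenerate third positions: 3.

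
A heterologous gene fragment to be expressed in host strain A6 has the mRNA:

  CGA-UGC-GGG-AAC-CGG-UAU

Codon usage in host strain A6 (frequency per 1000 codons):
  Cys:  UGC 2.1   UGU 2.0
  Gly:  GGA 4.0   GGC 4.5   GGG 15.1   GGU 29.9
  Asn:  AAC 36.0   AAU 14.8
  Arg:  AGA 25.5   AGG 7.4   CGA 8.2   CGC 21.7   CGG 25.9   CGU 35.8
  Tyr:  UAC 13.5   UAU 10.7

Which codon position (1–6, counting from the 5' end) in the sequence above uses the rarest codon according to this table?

2

Codon 1 CGA (Arg): 8.2 per 1000.
Codon 2 UGC (Cys): 2.1 per 1000.
Codon 3 GGG (Gly): 15.1 per 1000.
Codon 4 AAC (Asn): 36.0 per 1000.
Codon 5 CGG (Arg): 25.9 per 1000.
Codon 6 UAU (Tyr): 10.7 per 1000.
Lowest frequency is 2.1 at codon 2.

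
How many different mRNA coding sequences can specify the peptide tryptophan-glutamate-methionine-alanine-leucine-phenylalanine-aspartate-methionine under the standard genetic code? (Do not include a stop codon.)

Trp: 1 codon.
Glu: 2 codons.
Met: 1 codon.
Ala: 4 codons.
Leu: 6 codons.
Phe: 2 codons.
Asp: 2 codons.
Met: 1 codon.
1 × 2 × 1 × 4 × 6 × 2 × 2 × 1 = 192.

192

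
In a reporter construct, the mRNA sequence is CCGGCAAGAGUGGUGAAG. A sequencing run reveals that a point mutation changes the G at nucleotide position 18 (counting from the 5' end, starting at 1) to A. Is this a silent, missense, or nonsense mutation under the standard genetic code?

silent

Position 18 falls in codon 6: AAG → Lys.
After the substitution the codon is AAA → Lys.
Both encode Lys, so the change is synonymous.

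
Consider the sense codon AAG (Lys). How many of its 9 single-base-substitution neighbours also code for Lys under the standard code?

1

Position 1: none → 0 synonymous.
Position 2: none → 0 synonymous.
Position 3: AAA → 1 synonymous.
Total: 0 + 0 + 1 = 1.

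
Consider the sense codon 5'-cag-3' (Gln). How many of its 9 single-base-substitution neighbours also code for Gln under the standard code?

Position 1: none → 0 synonymous.
Position 2: none → 0 synonymous.
Position 3: CAA → 1 synonymous.
Total: 0 + 0 + 1 = 1.

1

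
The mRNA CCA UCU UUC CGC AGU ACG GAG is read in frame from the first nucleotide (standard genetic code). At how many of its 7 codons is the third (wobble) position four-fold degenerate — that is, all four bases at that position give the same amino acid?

4

Codon 1 CCA (Pro): third position 4-fold.
Codon 2 UCU (Ser): third position 4-fold.
Codon 3 UUC (Phe): third position 2-fold.
Codon 4 CGC (Arg): third position 4-fold.
Codon 5 AGU (Ser): third position 2-fold.
Codon 6 ACG (Thr): third position 4-fold.
Codon 7 GAG (Glu): third position 2-fold.
Four-fold degenerate third positions: 4.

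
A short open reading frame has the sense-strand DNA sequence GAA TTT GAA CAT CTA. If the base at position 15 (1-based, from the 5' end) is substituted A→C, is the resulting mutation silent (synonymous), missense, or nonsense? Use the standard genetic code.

silent

Position 15 falls in codon 5: CTA → Leu.
After the substitution the codon is CTC → Leu.
Both encode Leu, so the change is synonymous.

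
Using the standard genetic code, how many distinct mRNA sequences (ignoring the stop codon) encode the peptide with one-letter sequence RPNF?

Arg: 6 codons.
Pro: 4 codons.
Asn: 2 codons.
Phe: 2 codons.
6 × 4 × 2 × 2 = 96.

96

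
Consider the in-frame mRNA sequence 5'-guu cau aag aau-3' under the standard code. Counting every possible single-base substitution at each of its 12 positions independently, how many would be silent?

Codon 1 (GUU, Val): 3 synonymous substitutions.
Codon 2 (CAU, His): 1 synonymous substitution.
Codon 3 (AAG, Lys): 1 synonymous substitution.
Codon 4 (AAU, Asn): 1 synonymous substitution.
Total: 3 + 1 + 1 + 1 = 6.

6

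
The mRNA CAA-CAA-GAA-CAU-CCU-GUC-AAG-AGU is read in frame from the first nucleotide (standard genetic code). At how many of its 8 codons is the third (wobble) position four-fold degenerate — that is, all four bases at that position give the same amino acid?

2

Codon 1 CAA (Gln): third position 2-fold.
Codon 2 CAA (Gln): third position 2-fold.
Codon 3 GAA (Glu): third position 2-fold.
Codon 4 CAU (His): third position 2-fold.
Codon 5 CCU (Pro): third position 4-fold.
Codon 6 GUC (Val): third position 4-fold.
Codon 7 AAG (Lys): third position 2-fold.
Codon 8 AGU (Ser): third position 2-fold.
Four-fold degenerate third positions: 2.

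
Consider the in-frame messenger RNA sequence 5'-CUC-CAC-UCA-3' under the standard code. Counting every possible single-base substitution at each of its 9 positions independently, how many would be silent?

Codon 1 (CUC, Leu): 3 synonymous substitutions.
Codon 2 (CAC, His): 1 synonymous substitution.
Codon 3 (UCA, Ser): 3 synonymous substitutions.
Total: 3 + 1 + 3 = 7.

7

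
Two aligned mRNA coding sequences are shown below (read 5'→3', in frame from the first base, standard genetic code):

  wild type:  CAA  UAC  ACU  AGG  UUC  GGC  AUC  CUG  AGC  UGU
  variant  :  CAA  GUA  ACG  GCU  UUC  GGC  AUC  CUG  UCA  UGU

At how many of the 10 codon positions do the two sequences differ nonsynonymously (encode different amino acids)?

2

Codon 1: CAA Gln / CAA Gln — identical.
Codon 2: UAC Tyr / GUA Val — nonsynonymous.
Codon 3: ACU Thr / ACG Thr — synonymous.
Codon 4: AGG Arg / GCU Ala — nonsynonymous.
Codon 5: UUC Phe / UUC Phe — identical.
Codon 6: GGC Gly / GGC Gly — identical.
Codon 7: AUC Ile / AUC Ile — identical.
Codon 8: CUG Leu / CUG Leu — identical.
Codon 9: AGC Ser / UCA Ser — synonymous.
Codon 10: UGU Cys / UGU Cys — identical.
Nonsynonymous differences: 2.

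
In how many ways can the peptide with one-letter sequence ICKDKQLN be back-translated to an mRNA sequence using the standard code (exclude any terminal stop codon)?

Ile: 3 codons.
Cys: 2 codons.
Lys: 2 codons.
Asp: 2 codons.
Lys: 2 codons.
Gln: 2 codons.
Leu: 6 codons.
Asn: 2 codons.
3 × 2 × 2 × 2 × 2 × 2 × 6 × 2 = 1152.

1152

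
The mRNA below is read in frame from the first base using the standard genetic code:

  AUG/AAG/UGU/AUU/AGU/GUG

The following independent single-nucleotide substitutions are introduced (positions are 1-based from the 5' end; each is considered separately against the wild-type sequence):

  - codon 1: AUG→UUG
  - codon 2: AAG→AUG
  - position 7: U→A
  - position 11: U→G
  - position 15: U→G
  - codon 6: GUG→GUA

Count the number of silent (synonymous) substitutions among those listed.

1

Codon 1: AUG (Met) → UUG (Leu) — missense.
Codon 2: AAG (Lys) → AUG (Met) — missense.
Codon 3: UGU (Cys) → AGU (Ser) — missense.
Codon 4: AUU (Ile) → AGU (Ser) — missense.
Codon 5: AGU (Ser) → AGG (Arg) — missense.
Codon 6: GUG (Val) → GUA (Val) — synonymous.
Synonymous: 1 of 6.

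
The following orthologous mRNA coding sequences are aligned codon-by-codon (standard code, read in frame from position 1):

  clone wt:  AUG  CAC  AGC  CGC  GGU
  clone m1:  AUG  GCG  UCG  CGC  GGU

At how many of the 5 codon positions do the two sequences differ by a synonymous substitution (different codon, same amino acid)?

Codon 1: AUG Met / AUG Met — identical.
Codon 2: CAC His / GCG Ala — nonsynonymous.
Codon 3: AGC Ser / UCG Ser — synonymous.
Codon 4: CGC Arg / CGC Arg — identical.
Codon 5: GGU Gly / GGU Gly — identical.
Synonymous differences: 1.

1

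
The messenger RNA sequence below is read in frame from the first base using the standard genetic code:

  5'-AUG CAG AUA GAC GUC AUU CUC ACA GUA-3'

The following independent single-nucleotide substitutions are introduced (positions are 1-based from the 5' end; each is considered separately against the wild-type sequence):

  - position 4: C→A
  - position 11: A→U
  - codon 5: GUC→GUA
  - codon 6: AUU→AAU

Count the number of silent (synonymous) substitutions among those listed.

Codon 2: CAG (Gln) → AAG (Lys) — missense.
Codon 4: GAC (Asp) → GUC (Val) — missense.
Codon 5: GUC (Val) → GUA (Val) — synonymous.
Codon 6: AUU (Ile) → AAU (Asn) — missense.
Synonymous: 1 of 4.

1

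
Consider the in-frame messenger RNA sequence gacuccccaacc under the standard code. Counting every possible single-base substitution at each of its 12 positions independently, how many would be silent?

Codon 1 (GAC, Asp): 1 synonymous substitution.
Codon 2 (UCC, Ser): 3 synonymous substitutions.
Codon 3 (CCA, Pro): 3 synonymous substitutions.
Codon 4 (ACC, Thr): 3 synonymous substitutions.
Total: 1 + 3 + 3 + 3 = 10.

10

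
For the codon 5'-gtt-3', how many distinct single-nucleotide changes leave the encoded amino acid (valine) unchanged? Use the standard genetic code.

3

Position 1: none → 0 synonymous.
Position 2: none → 0 synonymous.
Position 3: GTC, GTA, GTG → 3 synonymous.
Total: 0 + 0 + 3 = 3.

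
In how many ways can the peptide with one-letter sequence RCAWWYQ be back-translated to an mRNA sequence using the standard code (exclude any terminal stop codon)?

Arg: 6 codons.
Cys: 2 codons.
Ala: 4 codons.
Trp: 1 codon.
Trp: 1 codon.
Tyr: 2 codons.
Gln: 2 codons.
6 × 2 × 4 × 1 × 1 × 2 × 2 = 192.

192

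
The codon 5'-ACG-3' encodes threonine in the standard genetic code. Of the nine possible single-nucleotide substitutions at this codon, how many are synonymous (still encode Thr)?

3

Position 1: none → 0 synonymous.
Position 2: none → 0 synonymous.
Position 3: ACU, ACC, ACA → 3 synonymous.
Total: 0 + 0 + 3 = 3.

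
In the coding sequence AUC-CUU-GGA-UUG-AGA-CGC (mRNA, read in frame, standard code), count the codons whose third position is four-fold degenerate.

Codon 1 AUC (Ile): third position 3-fold.
Codon 2 CUU (Leu): third position 4-fold.
Codon 3 GGA (Gly): third position 4-fold.
Codon 4 UUG (Leu): third position 2-fold.
Codon 5 AGA (Arg): third position 2-fold.
Codon 6 CGC (Arg): third position 4-fold.
Four-fold degenerate third positions: 3.

3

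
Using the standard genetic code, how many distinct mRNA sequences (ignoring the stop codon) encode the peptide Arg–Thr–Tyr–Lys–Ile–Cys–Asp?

Arg: 6 codons.
Thr: 4 codons.
Tyr: 2 codons.
Lys: 2 codons.
Ile: 3 codons.
Cys: 2 codons.
Asp: 2 codons.
6 × 4 × 2 × 2 × 3 × 2 × 2 = 1152.

1152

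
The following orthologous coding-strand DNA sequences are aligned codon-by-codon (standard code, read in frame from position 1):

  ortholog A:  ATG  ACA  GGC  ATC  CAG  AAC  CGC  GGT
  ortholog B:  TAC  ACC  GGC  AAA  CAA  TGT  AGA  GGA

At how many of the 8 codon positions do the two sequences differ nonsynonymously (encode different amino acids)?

Codon 1: ATG Met / TAC Tyr — nonsynonymous.
Codon 2: ACA Thr / ACC Thr — synonymous.
Codon 3: GGC Gly / GGC Gly — identical.
Codon 4: ATC Ile / AAA Lys — nonsynonymous.
Codon 5: CAG Gln / CAA Gln — synonymous.
Codon 6: AAC Asn / TGT Cys — nonsynonymous.
Codon 7: CGC Arg / AGA Arg — synonymous.
Codon 8: GGT Gly / GGA Gly — synonymous.
Nonsynonymous differences: 3.

3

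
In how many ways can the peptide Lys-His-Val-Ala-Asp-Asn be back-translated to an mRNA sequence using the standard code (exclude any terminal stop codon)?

256

Lys: 2 codons.
His: 2 codons.
Val: 4 codons.
Ala: 4 codons.
Asp: 2 codons.
Asn: 2 codons.
2 × 2 × 4 × 4 × 2 × 2 = 256.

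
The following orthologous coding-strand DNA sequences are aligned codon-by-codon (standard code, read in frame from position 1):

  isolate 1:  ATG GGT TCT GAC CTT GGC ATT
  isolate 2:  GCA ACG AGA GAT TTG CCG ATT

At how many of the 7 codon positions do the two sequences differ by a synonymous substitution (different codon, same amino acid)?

Codon 1: ATG Met / GCA Ala — nonsynonymous.
Codon 2: GGT Gly / ACG Thr — nonsynonymous.
Codon 3: TCT Ser / AGA Arg — nonsynonymous.
Codon 4: GAC Asp / GAT Asp — synonymous.
Codon 5: CTT Leu / TTG Leu — synonymous.
Codon 6: GGC Gly / CCG Pro — nonsynonymous.
Codon 7: ATT Ile / ATT Ile — identical.
Synonymous differences: 2.

2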